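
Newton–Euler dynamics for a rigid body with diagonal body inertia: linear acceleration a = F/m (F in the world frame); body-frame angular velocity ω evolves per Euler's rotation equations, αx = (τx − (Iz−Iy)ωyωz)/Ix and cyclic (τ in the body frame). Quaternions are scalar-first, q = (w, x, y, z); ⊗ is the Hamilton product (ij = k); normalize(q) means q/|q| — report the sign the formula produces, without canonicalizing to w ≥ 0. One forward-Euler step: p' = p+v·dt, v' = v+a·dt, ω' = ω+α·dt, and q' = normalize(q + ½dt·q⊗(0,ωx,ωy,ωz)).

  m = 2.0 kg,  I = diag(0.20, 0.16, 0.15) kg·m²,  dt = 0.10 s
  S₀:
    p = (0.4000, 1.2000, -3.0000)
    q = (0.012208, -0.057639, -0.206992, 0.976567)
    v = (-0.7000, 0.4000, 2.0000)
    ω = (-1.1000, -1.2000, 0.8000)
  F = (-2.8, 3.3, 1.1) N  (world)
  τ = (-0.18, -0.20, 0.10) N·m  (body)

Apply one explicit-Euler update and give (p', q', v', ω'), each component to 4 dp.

p' = (0.3300, 1.2400, -2.8000)
q' = (-0.0423, -0.0080, -0.2581, 0.9652)
v' = (-0.8400, 0.5650, 2.0550)
ω' = (-1.1948, -1.2975, 0.9019)

p + v·dt = (0.3300, 1.2400, -2.8000)
v + (F/m)dt = (-0.8400, 0.5650, 2.0550)
(τ − ω×Iω)/I = (-0.9480, -0.9750, 1.0187)
new body rate ω' = (-1.1948, -1.2975, 0.9019)
q⊗(0,ω) = (-1.0930469, 0.9928580, -1.0427621, -0.1487580)
updated quaternion q' = (-0.0423, -0.0080, -0.2581, 0.9652)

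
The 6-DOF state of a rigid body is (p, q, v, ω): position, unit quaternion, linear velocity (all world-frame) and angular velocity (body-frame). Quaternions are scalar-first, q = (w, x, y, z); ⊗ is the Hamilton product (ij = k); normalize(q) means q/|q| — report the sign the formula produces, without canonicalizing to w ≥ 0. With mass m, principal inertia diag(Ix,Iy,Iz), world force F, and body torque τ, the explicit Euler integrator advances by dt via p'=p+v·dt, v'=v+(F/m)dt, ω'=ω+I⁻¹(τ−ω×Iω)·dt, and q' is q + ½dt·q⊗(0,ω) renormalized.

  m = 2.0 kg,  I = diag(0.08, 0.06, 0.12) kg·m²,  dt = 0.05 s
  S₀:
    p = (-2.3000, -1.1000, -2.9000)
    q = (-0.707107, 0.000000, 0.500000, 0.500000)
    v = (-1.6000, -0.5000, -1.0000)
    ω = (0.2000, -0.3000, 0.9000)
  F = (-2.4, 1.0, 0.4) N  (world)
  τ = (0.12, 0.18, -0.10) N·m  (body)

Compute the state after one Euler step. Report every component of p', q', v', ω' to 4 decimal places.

linear accel F/m = (-1.2000, 0.5000, 0.2000)
p' = p + v·dt = (-2.3800, -1.1250, -2.9500)
v' = v + a·dt = (-1.6600, -0.4750, -0.9900)
(τ − ω×Iω)/I = (1.7025, 3.1200, -0.8433)
new body rate ω' = (0.2851, -0.1440, 0.8578)
q⊗(0,ω) = (-0.3000000, 0.4585786, 0.3121321, -0.7363963)
updated quaternion q' = (-0.7144, 0.0115, 0.5077, 0.4814)

p' = (-2.3800, -1.1250, -2.9500)
q' = (-0.7144, 0.0115, 0.5077, 0.4814)
v' = (-1.6600, -0.4750, -0.9900)
ω' = (0.2851, -0.1440, 0.8578)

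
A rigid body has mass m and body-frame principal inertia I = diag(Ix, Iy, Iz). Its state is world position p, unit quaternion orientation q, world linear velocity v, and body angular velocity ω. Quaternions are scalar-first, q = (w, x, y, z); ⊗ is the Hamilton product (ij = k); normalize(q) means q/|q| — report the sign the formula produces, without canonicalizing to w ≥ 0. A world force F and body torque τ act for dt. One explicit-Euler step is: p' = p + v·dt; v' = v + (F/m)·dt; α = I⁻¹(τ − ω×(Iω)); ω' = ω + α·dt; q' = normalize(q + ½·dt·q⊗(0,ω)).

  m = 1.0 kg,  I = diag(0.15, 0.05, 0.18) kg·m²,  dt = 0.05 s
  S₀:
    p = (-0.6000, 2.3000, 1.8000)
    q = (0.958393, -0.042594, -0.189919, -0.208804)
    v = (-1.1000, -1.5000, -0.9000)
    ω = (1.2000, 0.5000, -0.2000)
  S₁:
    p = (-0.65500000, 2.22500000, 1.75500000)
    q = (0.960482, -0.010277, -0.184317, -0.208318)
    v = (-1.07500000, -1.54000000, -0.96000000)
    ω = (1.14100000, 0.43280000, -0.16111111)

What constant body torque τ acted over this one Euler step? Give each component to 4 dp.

τ = (-0.1900, -0.0600, 0.0800)

ω₁ − ω₀ = (-0.05900000, -0.06720000, 0.03888889)
I·α + gyro = (-0.1900, -0.0600, 0.0800)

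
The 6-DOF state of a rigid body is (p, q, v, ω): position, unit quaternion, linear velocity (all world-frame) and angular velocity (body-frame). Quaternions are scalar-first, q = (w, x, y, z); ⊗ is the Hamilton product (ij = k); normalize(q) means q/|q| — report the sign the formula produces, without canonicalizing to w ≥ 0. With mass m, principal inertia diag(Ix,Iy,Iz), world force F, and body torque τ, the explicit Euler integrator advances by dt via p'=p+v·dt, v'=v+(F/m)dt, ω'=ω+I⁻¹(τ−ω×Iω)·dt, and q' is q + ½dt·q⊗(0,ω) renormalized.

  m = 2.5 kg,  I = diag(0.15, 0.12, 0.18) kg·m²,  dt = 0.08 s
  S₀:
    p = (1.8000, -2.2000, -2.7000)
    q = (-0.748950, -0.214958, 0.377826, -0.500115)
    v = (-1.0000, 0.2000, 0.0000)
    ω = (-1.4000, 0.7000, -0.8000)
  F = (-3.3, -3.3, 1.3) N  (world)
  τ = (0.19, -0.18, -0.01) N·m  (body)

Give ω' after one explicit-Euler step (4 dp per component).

precession coupling ω×(Iω) = (-0.0336, -0.0336, 0.0294)
α = I⁻¹(τ − ω×Iω) = (1.4907, -1.2200, -0.2189)
ω' = ω + α·dt = (-1.2807, 0.6024, -0.8175)

ω' = (-1.2807, 0.6024, -0.8175)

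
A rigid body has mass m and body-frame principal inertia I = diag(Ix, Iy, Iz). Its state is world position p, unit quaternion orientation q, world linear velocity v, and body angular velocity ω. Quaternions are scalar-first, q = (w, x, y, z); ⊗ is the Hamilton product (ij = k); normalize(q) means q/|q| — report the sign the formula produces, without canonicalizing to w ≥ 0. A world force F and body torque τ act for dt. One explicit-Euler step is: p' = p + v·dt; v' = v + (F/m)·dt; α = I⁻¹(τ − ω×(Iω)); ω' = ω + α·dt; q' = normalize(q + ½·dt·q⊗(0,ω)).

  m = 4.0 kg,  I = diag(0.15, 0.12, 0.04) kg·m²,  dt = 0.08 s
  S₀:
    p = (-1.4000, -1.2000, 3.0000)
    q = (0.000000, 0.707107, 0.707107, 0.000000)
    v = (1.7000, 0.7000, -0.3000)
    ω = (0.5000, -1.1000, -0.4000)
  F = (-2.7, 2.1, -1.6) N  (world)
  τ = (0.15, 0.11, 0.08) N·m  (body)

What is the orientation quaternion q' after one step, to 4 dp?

Hamilton product q⊗(0,ω) = (0.4242642, -0.2828428, 0.2828428, -1.1313712)
q' = normalize(q + ½dt·q⊗(0,ω)) = (0.0169, 0.6949, 0.7175, -0.0452)

q' = (0.0169, 0.6949, 0.7175, -0.0452)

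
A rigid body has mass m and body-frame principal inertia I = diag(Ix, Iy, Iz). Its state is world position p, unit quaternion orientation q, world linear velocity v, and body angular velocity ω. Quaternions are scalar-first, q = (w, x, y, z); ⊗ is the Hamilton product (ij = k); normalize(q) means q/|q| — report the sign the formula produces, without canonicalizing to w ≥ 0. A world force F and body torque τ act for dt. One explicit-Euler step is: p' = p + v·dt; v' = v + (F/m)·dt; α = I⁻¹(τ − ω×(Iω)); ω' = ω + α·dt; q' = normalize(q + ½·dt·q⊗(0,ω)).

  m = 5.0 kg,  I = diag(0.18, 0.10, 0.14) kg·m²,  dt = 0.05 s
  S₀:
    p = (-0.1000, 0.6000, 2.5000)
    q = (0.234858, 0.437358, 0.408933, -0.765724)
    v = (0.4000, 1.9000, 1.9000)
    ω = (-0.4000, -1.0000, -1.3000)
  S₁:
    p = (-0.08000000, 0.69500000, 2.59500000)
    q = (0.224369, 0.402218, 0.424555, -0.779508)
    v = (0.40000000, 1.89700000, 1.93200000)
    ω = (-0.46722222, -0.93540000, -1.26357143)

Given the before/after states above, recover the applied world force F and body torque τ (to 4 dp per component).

F = (0.0000, -0.3000, 3.2000)
τ = (-0.1900, 0.1500, 0.0700)

v₁ − v₀ = (0.00000000, -0.00300000, 0.03200000)
F = m·Δv/dt = (0.0000, -0.3000, 3.2000)
ω₁ − ω₀ = (-0.06722222, 0.06460000, 0.03642857)
precession coupling = (0.0520, 0.0208, -0.0320)
I·α + gyro = (-0.1900, 0.1500, 0.0700)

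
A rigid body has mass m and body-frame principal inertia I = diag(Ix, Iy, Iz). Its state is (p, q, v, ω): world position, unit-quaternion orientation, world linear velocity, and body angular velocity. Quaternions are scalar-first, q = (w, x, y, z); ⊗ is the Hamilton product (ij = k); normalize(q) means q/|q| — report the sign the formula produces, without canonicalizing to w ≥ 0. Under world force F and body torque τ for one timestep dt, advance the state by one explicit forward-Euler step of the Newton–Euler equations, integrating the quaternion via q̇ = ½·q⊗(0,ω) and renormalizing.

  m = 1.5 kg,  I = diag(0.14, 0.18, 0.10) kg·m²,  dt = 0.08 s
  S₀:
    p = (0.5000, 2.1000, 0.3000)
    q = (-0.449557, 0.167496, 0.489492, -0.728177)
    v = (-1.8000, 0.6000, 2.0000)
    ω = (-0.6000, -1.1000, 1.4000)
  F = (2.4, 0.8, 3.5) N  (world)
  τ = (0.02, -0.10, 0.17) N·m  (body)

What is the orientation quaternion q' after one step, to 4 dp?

q' = (-0.3821, 0.1732, 0.5159, -0.7469)

2q̇ = q⊗(0,ω) = (1.6583866, 0.1540283, 0.6969245, -0.5199302)
q + ½dt·q⊗(0,ω), renormalized = (-0.3821, 0.1732, 0.5159, -0.7469)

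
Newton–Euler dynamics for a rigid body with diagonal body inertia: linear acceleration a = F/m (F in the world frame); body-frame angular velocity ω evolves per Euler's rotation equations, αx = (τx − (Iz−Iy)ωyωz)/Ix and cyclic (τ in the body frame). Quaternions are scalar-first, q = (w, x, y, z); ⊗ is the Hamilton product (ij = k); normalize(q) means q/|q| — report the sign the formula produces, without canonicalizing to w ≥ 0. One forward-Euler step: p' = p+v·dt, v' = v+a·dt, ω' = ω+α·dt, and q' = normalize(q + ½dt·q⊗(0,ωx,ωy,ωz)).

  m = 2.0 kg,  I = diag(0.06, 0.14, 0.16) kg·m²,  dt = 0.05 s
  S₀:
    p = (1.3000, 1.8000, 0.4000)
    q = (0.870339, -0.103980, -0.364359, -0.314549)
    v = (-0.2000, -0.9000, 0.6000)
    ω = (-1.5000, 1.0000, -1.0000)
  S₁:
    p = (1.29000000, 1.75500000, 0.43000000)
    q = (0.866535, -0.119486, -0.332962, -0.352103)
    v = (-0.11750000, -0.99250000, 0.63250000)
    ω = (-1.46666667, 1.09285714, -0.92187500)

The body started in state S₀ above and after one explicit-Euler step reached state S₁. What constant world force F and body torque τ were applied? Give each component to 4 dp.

F = (3.3000, -3.7000, 1.3000)
τ = (0.0200, 0.1100, 0.1300)

ω₁ − ω₀ = (0.03333333, 0.09285714, 0.07812500)
precession coupling = (-0.0200, -0.1500, -0.1200)
I·α + gyro = (0.0200, 0.1100, 0.1300)
Δv = v₁−v₀ = (0.08250000, -0.09250000, 0.03250000)
F = m·Δv/dt = (3.3000, -3.7000, 1.3000)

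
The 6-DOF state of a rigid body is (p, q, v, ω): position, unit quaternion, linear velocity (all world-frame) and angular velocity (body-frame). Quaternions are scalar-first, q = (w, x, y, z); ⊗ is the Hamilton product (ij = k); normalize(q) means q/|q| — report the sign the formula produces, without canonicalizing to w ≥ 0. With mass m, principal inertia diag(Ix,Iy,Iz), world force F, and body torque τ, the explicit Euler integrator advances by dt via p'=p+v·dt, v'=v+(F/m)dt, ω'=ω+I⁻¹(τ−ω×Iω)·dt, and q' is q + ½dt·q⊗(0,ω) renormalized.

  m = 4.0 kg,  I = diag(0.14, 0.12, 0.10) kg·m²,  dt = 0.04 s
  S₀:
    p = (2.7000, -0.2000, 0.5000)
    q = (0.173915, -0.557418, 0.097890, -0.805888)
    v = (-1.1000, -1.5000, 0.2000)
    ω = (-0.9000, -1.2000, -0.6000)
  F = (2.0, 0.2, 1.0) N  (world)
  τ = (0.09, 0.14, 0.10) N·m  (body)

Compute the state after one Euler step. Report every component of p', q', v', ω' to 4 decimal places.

linear accel F/m = (0.5000, 0.0500, 0.2500)
new position p' = (2.6560, -0.2600, 0.5080)
v + (F/m)dt = (-1.0800, -1.4980, 0.2100)
precession coupling ω×(Iω) = (-0.0144, 0.0216, -0.0216)
(τ − ω×Iω)/I = (0.7457, 0.9867, 1.2160)
ω + α·dt = (-0.8702, -1.1605, -0.5514)
q⊗(0,ω) = (-0.8677410, -1.1823231, 0.1821504, 0.6526536)
updated quaternion q' = (0.1565, -0.5808, 0.1015, -0.7924)

p' = (2.6560, -0.2600, 0.5080)
q' = (0.1565, -0.5808, 0.1015, -0.7924)
v' = (-1.0800, -1.4980, 0.2100)
ω' = (-0.8702, -1.1605, -0.5514)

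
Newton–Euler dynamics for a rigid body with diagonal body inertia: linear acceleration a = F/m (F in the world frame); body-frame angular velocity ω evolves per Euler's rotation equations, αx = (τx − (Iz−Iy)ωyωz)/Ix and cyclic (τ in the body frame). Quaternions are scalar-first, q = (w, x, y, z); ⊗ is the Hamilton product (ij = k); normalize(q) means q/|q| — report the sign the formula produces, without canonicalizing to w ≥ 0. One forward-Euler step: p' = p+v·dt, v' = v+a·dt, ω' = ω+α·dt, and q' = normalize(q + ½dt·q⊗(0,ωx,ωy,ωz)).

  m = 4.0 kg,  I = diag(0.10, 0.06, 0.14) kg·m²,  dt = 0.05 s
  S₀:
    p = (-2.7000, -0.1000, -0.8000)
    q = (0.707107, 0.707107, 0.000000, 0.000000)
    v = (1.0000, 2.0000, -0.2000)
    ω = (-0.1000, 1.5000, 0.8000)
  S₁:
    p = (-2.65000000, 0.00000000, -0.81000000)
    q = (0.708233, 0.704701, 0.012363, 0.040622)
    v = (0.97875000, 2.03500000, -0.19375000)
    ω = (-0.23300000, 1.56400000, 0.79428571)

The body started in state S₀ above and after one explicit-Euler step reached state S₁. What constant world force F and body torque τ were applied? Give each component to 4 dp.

v₁ − v₀ = (-0.02125000, 0.03500000, 0.00625000)
applied force F = (-1.7000, 2.8000, 0.5000)
rate change Δω = (-0.13300000, 0.06400000, -0.00571429)
gyro term ω₀×Iω₀ = (0.0960, 0.0032, 0.0060)
τ = I·(Δω/dt) + ω₀×(Iω₀) = (-0.1700, 0.0800, -0.0100)

F = (-1.7000, 2.8000, 0.5000)
τ = (-0.1700, 0.0800, -0.0100)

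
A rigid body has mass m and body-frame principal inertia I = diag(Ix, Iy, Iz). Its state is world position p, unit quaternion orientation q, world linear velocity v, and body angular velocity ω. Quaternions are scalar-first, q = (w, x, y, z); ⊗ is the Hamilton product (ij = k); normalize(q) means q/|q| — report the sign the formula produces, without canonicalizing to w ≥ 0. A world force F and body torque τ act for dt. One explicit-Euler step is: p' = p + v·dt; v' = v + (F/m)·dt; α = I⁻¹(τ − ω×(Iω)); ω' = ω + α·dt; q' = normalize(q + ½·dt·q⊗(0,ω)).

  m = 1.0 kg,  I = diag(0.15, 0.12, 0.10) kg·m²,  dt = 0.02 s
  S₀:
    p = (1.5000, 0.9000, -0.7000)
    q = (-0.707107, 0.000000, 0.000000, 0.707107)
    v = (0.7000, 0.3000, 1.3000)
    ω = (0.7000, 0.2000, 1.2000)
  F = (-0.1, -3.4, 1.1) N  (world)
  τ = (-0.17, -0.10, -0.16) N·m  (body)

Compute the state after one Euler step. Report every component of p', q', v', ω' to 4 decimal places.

α = I⁻¹(τ − ω×Iω) = (-1.1013, -1.1833, -1.5580)
new body rate ω' = (0.6780, 0.1763, 1.1688)
Hamilton product q⊗(0,ω) = (-0.8485284, -0.6363963, 0.3535535, -0.8485284)
q' = normalize(q + ½dt·q⊗(0,ω)) = (-0.7155, -0.0064, 0.0035, 0.6986)
p + v·dt = (1.5140, 0.9060, -0.6740)
new velocity v' = (0.6980, 0.2320, 1.3220)

p' = (1.5140, 0.9060, -0.6740)
q' = (-0.7155, -0.0064, 0.0035, 0.6986)
v' = (0.6980, 0.2320, 1.3220)
ω' = (0.6780, 0.1763, 1.1688)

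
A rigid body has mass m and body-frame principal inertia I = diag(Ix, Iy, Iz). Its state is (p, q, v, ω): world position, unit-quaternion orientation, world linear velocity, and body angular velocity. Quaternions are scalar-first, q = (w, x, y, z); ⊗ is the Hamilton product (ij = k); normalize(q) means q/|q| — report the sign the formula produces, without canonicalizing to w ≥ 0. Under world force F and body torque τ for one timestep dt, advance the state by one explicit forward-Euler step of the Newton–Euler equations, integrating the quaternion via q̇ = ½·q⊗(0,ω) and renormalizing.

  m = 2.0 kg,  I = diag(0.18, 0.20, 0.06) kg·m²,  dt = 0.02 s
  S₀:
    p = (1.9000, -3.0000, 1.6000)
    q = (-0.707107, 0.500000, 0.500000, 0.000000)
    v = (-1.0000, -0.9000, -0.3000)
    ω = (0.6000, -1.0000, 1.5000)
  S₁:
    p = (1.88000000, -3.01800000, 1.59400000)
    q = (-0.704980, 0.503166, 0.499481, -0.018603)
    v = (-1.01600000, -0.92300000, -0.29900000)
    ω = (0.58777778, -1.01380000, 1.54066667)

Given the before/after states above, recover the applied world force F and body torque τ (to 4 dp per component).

F = (-1.6000, -2.3000, 0.1000)
τ = (0.1000, -0.0300, 0.1100)

Δω = ω₁−ω₀ = (-0.01222222, -0.01380000, 0.04066667)
ω₀×(Iω₀) = (0.2100, 0.1080, -0.0120)
applied torque τ = (0.1000, -0.0300, 0.1100)
velocity change Δv = (-0.01600000, -0.02300000, 0.00100000)
F = m·Δv/dt = (-1.6000, -2.3000, 0.1000)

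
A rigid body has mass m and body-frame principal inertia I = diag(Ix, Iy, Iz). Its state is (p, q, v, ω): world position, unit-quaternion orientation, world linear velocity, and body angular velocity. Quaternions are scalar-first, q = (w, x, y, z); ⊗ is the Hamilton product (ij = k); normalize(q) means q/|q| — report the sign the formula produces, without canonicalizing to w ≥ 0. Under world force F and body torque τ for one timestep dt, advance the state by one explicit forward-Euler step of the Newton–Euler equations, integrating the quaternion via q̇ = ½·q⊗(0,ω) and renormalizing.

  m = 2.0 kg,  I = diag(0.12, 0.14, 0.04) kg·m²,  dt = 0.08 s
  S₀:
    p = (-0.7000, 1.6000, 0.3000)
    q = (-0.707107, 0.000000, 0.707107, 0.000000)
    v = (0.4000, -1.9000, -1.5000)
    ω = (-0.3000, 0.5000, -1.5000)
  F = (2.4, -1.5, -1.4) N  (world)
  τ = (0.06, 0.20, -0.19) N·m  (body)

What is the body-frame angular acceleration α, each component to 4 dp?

precession coupling ω×(Iω) = (0.0750, 0.0360, -0.0030)
(τ − ω×Iω)/I = (-0.1250, 1.1714, -4.6750)

α = (-0.1250, 1.1714, -4.6750)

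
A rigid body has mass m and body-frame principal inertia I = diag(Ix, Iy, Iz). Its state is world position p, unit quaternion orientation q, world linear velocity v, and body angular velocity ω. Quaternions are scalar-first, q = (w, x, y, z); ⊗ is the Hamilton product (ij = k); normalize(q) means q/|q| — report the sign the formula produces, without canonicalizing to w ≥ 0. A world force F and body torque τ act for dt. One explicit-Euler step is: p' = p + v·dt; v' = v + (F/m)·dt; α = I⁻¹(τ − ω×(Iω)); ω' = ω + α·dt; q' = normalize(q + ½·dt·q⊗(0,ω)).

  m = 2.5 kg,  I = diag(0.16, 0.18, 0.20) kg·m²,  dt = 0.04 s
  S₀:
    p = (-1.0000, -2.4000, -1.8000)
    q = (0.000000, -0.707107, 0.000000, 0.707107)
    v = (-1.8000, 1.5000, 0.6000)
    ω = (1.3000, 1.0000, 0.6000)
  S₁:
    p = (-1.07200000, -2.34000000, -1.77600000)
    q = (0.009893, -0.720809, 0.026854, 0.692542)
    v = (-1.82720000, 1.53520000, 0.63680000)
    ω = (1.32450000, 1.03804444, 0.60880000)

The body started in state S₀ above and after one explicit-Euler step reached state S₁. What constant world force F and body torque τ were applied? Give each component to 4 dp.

F = (-1.7000, 2.2000, 2.3000)
τ = (0.1100, 0.1400, 0.0700)

Δω = ω₁−ω₀ = (0.02450000, 0.03804444, 0.00880000)
τ = I·(Δω/dt) + ω₀×(Iω₀) = (0.1100, 0.1400, 0.0700)
Δv = v₁−v₀ = (-0.02720000, 0.03520000, 0.03680000)
applied force F = (-1.7000, 2.2000, 2.3000)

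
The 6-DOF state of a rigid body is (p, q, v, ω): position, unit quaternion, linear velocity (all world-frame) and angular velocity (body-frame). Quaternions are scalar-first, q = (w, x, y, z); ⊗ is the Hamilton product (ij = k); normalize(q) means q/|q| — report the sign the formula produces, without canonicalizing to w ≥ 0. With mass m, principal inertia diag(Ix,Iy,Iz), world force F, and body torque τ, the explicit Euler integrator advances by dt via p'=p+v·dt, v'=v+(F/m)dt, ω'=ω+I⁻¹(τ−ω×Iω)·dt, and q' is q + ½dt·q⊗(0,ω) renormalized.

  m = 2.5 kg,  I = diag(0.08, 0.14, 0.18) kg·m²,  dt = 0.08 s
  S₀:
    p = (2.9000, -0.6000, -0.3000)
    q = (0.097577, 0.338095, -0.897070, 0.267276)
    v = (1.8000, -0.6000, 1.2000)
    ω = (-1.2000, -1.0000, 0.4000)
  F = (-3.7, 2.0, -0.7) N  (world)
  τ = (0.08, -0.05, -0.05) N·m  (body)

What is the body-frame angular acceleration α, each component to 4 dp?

ω×(Iω) gyroscopic = (-0.0160, 0.0480, 0.0720)
angular accel α = (1.2000, -0.7000, -0.6778)

α = (1.2000, -0.7000, -0.6778)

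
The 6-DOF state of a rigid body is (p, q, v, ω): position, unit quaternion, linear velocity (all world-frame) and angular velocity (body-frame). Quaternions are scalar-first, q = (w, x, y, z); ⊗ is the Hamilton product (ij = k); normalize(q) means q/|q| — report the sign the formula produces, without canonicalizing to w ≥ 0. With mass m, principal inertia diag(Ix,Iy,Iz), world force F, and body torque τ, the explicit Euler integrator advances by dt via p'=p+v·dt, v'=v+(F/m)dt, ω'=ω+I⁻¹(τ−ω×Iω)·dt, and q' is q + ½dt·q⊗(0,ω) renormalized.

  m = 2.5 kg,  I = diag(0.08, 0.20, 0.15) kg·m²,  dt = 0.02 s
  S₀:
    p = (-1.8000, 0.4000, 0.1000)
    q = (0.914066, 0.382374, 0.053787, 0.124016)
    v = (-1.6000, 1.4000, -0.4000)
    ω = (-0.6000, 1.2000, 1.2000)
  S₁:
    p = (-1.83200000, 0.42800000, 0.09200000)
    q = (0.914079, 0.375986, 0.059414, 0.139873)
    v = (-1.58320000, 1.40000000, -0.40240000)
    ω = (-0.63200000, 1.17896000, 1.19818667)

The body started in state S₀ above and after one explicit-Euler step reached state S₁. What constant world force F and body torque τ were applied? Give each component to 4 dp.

velocity change Δv = (0.01680000, 0.00000000, -0.00240000)
m·(v₁−v₀)/dt = (2.1000, 0.0000, -0.3000)
ω₁ − ω₀ = (-0.03200000, -0.02104000, -0.00181333)
precession coupling = (-0.0720, 0.0504, -0.0864)
τ = I·(Δω/dt) + ω₀×(Iω₀) = (-0.2000, -0.1600, -0.1000)

F = (2.1000, 0.0000, -0.3000)
τ = (-0.2000, -0.1600, -0.1000)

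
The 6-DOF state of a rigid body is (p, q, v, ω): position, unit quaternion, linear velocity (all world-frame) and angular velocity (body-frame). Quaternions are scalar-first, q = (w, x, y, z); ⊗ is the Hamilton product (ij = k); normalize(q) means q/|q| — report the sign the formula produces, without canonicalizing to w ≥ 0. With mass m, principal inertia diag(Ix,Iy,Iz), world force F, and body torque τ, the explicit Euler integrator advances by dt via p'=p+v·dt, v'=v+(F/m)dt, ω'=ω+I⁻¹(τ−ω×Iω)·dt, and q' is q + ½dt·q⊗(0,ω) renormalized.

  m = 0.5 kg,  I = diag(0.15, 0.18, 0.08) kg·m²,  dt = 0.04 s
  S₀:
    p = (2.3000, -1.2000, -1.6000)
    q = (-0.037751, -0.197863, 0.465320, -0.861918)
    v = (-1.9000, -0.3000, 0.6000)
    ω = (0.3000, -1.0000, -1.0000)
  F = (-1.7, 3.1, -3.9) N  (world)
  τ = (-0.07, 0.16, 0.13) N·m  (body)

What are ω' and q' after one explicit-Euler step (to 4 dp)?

gyro term ω×Iω = (-0.1000, -0.0210, -0.0090)
angular accel α = (0.2000, 1.0056, 1.7375)
new body rate ω' = (0.3080, -0.9598, -0.9305)
Hamilton product q⊗(0,ω) = (-0.3372391, -1.3385633, -0.4186874, 0.0960180)
q + ½dt·q⊗(0,ω), renormalized = (-0.0445, -0.2245, 0.4568, -0.8596)

ω' = (0.3080, -0.9598, -0.9305)
q' = (-0.0445, -0.2245, 0.4568, -0.8596)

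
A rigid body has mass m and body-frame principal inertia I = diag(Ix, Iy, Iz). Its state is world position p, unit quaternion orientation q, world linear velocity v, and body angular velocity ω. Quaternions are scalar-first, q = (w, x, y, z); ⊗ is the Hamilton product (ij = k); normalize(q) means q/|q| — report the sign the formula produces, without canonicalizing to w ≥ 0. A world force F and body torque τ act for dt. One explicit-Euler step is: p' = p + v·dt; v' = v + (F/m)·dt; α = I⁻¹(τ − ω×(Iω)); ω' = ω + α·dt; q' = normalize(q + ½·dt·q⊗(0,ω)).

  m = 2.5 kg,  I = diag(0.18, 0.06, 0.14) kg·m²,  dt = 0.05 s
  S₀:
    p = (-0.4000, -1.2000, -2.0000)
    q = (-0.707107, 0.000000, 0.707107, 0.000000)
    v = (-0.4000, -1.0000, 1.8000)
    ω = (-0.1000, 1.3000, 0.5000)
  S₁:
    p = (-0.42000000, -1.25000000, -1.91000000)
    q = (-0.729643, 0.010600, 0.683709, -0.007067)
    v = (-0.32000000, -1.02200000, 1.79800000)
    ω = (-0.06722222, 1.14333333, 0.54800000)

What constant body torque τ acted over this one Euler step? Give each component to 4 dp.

τ = (0.1700, -0.1900, 0.1500)

ω₁ − ω₀ = (0.03277778, -0.15666667, 0.04800000)
I·α + gyro = (0.1700, -0.1900, 0.1500)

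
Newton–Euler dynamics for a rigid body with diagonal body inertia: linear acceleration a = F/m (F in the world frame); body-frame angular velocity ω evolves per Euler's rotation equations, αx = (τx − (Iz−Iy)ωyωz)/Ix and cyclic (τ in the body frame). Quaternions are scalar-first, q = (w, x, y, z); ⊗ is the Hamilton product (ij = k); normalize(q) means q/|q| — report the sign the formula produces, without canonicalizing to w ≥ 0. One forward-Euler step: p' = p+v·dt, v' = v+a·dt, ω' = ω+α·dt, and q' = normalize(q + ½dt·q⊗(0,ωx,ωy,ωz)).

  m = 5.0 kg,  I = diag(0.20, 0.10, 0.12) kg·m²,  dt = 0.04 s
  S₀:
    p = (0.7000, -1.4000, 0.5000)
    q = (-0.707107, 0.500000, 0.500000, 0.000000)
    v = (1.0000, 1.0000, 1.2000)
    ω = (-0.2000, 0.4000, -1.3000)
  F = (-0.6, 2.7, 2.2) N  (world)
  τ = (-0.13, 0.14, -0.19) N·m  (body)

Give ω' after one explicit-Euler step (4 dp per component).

gyro term ω×Iω = (-0.0104, 0.0208, 0.0080)
α = I⁻¹(τ − ω×Iω) = (-0.5980, 1.1920, -1.6500)
ω' = ω + α·dt = (-0.2239, 0.4477, -1.3660)

ω' = (-0.2239, 0.4477, -1.3660)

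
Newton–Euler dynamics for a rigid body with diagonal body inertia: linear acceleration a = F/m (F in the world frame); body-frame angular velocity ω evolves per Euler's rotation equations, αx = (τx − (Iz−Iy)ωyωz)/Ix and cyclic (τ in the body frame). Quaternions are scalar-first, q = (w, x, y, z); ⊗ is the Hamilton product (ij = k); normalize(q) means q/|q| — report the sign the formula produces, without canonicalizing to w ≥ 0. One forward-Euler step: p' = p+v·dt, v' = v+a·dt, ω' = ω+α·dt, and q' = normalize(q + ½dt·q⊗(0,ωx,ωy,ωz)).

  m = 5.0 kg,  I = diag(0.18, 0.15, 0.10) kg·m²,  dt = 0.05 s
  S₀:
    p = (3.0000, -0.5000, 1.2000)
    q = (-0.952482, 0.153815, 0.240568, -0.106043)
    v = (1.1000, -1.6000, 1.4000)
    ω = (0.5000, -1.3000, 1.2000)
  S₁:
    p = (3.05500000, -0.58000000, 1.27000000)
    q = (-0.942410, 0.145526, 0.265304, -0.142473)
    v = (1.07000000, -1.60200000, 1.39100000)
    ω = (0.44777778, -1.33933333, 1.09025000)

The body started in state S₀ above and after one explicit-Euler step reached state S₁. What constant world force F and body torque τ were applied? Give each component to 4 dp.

F = (-3.0000, -0.2000, -0.9000)
τ = (-0.1100, -0.0700, -0.2000)

Δv = v₁−v₀ = (-0.03000000, -0.00200000, -0.00900000)
F = m·Δv/dt = (-3.0000, -0.2000, -0.9000)
rate change Δω = (-0.05222222, -0.03933333, -0.10975000)
precession coupling = (0.0780, 0.0480, 0.0195)
τ = I·(Δω/dt) + ω₀×(Iω₀) = (-0.1100, -0.0700, -0.2000)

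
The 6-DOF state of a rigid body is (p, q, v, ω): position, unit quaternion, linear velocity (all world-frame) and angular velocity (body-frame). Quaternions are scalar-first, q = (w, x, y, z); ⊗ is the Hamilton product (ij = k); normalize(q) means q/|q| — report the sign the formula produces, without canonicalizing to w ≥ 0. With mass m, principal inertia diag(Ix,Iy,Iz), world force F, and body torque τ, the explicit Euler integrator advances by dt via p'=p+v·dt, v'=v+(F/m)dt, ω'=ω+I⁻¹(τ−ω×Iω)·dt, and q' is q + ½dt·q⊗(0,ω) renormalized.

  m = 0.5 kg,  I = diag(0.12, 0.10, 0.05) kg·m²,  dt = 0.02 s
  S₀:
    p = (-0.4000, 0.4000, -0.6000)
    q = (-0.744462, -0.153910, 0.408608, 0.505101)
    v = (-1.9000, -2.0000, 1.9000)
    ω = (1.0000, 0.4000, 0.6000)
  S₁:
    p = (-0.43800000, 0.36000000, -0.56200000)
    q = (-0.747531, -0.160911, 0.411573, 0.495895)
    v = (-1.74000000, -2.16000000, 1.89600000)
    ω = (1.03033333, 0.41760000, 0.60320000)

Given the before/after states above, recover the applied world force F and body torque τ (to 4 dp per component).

F = (4.0000, -4.0000, -0.1000)
τ = (0.1700, 0.1300, 0.0000)

velocity change Δv = (0.16000000, -0.16000000, -0.00400000)
applied force F = (4.0000, -4.0000, -0.1000)
ω₁ − ω₀ = (0.03033333, 0.01760000, 0.00320000)
ω₀×(Iω₀) = (-0.0120, 0.0420, -0.0080)
τ = I·(Δω/dt) + ω₀×(Iω₀) = (0.1700, 0.1300, 0.0000)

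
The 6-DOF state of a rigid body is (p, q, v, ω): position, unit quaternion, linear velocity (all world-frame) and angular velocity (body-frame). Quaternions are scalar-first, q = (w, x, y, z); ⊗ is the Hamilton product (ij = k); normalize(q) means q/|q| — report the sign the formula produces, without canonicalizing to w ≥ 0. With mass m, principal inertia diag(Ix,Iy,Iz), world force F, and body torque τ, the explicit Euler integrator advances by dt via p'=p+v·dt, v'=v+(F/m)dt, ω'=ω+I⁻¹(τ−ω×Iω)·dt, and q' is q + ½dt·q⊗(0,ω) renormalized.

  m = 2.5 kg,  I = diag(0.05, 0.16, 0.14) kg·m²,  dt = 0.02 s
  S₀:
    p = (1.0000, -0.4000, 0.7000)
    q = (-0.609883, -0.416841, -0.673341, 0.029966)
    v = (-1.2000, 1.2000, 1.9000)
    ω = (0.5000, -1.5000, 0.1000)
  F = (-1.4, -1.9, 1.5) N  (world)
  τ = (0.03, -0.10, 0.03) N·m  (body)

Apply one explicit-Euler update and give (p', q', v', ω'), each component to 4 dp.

p' = (0.9760, -0.3760, 0.7380)
q' = (-0.6179, -0.4201, -0.6635, 0.0390)
v' = (-1.2112, 1.1848, 1.9120)
ω' = (0.5108, -1.5119, 0.1161)

angular accel α = (0.5400, -0.5969, 0.8036)
ω + α·dt = (0.5108, -1.5119, 0.1161)
q⊗(0,ω) = (-0.8045876, -0.3273266, 0.9714916, 0.9009437)
q + ½dt·q⊗(0,ω), renormalized = (-0.6179, -0.4201, -0.6635, 0.0390)
linear accel F/m = (-0.5600, -0.7600, 0.6000)
p + v·dt = (0.9760, -0.3760, 0.7380)
v + (F/m)dt = (-1.2112, 1.1848, 1.9120)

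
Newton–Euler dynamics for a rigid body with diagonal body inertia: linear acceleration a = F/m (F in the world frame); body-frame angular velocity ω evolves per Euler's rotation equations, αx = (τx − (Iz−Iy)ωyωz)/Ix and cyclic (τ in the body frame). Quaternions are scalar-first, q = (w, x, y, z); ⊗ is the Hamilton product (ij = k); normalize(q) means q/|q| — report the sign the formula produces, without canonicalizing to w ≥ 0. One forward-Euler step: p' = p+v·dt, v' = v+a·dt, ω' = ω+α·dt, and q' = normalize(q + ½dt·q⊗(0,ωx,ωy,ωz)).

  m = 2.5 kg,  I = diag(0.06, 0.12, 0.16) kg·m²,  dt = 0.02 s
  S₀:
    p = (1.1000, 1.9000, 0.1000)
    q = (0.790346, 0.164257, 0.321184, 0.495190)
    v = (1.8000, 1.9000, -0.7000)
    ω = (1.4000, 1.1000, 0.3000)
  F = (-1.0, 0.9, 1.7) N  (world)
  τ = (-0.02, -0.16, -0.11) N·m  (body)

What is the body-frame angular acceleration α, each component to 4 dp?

α = (-0.5533, -0.9833, -1.2650)

gyro term ω×Iω = (0.0132, -0.0420, 0.0924)
α = I⁻¹(τ − ω×Iω) = (-0.5533, -0.9833, -1.2650)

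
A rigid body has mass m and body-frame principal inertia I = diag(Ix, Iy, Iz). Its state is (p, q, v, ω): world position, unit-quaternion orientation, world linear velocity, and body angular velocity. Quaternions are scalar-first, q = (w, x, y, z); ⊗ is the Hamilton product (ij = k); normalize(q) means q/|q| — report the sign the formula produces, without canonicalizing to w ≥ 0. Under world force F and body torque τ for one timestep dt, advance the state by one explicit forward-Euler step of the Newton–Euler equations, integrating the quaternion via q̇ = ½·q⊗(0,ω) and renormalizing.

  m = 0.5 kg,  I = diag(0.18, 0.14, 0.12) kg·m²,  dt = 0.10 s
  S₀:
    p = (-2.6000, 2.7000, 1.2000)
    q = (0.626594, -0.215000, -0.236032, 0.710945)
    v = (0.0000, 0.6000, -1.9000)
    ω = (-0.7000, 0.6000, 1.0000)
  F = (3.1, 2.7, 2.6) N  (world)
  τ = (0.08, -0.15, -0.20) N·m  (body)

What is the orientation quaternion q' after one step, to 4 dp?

2q̇ = q⊗(0,ω) = (-0.7198258, -1.1012148, 0.0932949, 0.3323716)
updated quaternion q' = (0.5892, -0.2694, -0.2308, 0.7259)

q' = (0.5892, -0.2694, -0.2308, 0.7259)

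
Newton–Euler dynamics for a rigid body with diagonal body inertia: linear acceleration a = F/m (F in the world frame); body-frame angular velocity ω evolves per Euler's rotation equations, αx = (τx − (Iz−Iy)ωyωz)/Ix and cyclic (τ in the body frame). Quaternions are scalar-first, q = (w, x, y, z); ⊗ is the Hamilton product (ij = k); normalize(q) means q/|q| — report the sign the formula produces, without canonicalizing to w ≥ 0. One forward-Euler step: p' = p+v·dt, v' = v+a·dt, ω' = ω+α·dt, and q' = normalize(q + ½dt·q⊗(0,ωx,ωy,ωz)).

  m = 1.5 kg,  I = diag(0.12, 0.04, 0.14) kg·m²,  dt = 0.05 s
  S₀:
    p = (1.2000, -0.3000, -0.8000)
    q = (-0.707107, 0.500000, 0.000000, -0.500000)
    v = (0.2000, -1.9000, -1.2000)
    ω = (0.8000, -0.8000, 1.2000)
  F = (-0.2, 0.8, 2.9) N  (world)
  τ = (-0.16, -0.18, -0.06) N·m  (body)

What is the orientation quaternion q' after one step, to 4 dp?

Hamilton product q⊗(0,ω) = (0.2000000, -0.9656856, -0.4343144, -1.2485284)
updated quaternion q' = (-0.7015, 0.4755, -0.0108, -0.5308)

q' = (-0.7015, 0.4755, -0.0108, -0.5308)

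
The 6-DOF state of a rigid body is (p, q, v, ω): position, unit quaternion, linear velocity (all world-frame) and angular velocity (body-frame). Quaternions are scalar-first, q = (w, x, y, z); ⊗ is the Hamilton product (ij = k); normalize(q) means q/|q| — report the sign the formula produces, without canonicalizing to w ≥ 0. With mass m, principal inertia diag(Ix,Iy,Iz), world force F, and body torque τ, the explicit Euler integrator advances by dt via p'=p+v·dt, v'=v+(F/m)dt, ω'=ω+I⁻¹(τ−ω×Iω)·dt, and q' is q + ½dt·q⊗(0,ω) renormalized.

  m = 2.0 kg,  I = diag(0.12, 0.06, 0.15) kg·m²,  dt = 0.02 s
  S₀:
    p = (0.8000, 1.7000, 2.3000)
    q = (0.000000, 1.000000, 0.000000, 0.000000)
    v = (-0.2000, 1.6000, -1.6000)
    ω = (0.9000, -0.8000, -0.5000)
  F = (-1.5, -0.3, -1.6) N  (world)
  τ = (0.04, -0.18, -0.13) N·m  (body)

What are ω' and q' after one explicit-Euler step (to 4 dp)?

ω' = (0.9007, -0.8645, -0.5231)
q' = (-0.0090, 0.9999, 0.0050, -0.0080)

angular accel α = (0.0333, -3.2250, -1.1547)
ω' = ω + α·dt = (0.9007, -0.8645, -0.5231)
q⊗(0,ω) = (-0.9000000, 0.0000000, 0.5000000, -0.8000000)
q + ½dt·q⊗(0,ω), renormalized = (-0.0090, 0.9999, 0.0050, -0.0080)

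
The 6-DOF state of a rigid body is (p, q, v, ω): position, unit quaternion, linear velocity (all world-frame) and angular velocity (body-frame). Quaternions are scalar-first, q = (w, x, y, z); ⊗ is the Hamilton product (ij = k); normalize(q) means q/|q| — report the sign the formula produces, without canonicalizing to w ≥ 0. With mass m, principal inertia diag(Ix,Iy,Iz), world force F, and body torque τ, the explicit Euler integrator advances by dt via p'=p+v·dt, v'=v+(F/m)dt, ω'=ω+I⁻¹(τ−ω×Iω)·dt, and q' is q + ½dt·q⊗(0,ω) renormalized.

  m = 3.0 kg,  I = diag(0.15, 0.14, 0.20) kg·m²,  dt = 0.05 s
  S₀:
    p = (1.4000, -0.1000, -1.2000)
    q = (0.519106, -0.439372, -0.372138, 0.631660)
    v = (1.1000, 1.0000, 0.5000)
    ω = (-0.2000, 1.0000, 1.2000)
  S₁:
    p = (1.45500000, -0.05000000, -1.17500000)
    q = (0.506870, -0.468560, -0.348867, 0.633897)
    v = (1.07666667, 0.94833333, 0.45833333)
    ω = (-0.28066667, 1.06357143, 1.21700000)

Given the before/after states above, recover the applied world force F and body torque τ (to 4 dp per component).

rate change Δω = (-0.08066667, 0.06357143, 0.01700000)
I·α + gyro = (-0.1700, 0.1900, 0.0700)
velocity change Δv = (-0.02333333, -0.05166667, -0.04166667)
m·(v₁−v₀)/dt = (-1.4000, -3.1000, -2.5000)

F = (-1.4000, -3.1000, -2.5000)
τ = (-0.1700, 0.1900, 0.0700)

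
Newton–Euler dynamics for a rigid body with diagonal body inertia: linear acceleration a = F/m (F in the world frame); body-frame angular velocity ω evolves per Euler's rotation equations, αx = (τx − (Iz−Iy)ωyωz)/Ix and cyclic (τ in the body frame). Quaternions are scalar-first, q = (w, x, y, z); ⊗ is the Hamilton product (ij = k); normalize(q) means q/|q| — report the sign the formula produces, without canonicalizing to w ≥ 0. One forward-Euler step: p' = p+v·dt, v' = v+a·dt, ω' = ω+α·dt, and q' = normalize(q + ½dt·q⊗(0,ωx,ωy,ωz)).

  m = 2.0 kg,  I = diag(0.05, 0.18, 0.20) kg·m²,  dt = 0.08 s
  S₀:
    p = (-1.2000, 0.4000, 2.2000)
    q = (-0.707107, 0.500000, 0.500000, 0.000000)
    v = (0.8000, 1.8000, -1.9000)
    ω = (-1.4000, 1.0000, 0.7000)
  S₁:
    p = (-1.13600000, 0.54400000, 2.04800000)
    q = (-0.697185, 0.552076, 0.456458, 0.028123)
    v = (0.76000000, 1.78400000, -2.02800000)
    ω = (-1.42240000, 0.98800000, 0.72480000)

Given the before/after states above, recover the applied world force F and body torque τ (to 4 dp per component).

F = (-1.0000, -0.4000, -3.2000)
τ = (0.0000, 0.1200, -0.1200)

Δv = v₁−v₀ = (-0.04000000, -0.01600000, -0.12800000)
m·(v₁−v₀)/dt = (-1.0000, -0.4000, -3.2000)
ω₁ − ω₀ = (-0.02240000, -0.01200000, 0.02480000)
ω₀×(Iω₀) = (0.0140, 0.1470, -0.1820)
applied torque τ = (0.0000, 0.1200, -0.1200)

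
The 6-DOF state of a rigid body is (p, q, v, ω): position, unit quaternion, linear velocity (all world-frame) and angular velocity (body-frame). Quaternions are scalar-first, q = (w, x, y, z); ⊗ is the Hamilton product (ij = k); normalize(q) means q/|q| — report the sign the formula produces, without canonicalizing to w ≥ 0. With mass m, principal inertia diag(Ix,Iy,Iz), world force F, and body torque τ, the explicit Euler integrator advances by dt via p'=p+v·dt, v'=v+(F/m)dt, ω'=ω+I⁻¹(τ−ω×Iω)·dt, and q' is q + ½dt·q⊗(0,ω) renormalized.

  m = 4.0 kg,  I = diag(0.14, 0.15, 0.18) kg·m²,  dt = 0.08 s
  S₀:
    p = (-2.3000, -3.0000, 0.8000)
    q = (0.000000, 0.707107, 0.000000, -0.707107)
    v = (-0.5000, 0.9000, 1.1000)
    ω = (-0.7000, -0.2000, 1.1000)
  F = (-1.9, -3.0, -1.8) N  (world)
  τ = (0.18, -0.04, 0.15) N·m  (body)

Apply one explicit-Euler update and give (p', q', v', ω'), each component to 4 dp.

p' = (-2.3400, -2.9280, 0.8880)
q' = (0.0508, 0.7005, -0.0113, -0.7118)
v' = (-0.5380, 0.8400, 1.0640)
ω' = (-0.5934, -0.2378, 1.1660)

gyro term ω×Iω = (-0.0066, 0.0308, 0.0014)
α = I⁻¹(τ − ω×Iω) = (1.3329, -0.4720, 0.8256)
ω + α·dt = (-0.5934, -0.2378, 1.1660)
q⊗(0,ω) = (1.2727926, -0.1414214, -0.2828428, -0.1414214)
q' = normalize(q + ½dt·q⊗(0,ω)) = (0.0508, 0.7005, -0.0113, -0.7118)
p' = p + v·dt = (-2.3400, -2.9280, 0.8880)
v' = v + a·dt = (-0.5380, 0.8400, 1.0640)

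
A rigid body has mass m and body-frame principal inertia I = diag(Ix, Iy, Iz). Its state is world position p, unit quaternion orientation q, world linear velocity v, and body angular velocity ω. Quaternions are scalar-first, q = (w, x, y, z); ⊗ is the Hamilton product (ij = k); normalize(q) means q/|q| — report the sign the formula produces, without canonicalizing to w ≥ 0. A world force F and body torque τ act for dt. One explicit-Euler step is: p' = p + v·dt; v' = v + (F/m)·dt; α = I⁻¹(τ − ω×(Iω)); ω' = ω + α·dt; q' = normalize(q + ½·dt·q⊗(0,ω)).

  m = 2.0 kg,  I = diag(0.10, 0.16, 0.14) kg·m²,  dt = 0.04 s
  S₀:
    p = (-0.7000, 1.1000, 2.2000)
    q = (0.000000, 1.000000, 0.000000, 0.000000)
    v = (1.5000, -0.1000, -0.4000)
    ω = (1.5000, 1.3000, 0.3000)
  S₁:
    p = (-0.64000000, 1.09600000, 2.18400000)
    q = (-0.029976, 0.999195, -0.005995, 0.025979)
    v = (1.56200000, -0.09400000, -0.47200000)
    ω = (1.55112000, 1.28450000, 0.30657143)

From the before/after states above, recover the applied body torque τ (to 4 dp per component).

τ = (0.1200, -0.0800, 0.1400)

Δω = ω₁−ω₀ = (0.05112000, -0.01550000, 0.00657143)
gyro term ω₀×Iω₀ = (-0.0078, -0.0180, 0.1170)
I·α + gyro = (0.1200, -0.0800, 0.1400)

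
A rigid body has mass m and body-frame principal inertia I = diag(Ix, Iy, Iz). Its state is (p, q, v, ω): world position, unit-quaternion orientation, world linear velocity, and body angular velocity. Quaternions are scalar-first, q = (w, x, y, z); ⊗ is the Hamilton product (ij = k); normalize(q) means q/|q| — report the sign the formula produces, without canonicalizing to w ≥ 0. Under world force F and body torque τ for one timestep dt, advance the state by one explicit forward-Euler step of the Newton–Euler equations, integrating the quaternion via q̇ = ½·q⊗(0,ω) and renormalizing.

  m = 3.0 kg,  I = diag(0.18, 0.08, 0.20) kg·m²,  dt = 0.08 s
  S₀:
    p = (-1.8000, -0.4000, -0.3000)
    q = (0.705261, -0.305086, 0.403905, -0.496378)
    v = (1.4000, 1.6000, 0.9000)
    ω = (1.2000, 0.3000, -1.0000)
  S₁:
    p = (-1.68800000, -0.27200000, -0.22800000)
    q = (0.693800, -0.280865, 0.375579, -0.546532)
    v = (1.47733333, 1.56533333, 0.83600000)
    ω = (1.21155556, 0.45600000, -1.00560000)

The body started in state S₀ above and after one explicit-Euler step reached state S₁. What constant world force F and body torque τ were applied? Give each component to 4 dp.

F = (2.9000, -1.3000, -2.4000)
τ = (-0.0100, 0.1800, -0.0500)

rate change Δω = (0.01155556, 0.15600000, -0.00560000)
gyro term ω₀×Iω₀ = (-0.0360, 0.0240, -0.0360)
I·α + gyro = (-0.0100, 0.1800, -0.0500)
Δv = v₁−v₀ = (0.07733333, -0.03466667, -0.06400000)
applied force F = (2.9000, -1.3000, -2.4000)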